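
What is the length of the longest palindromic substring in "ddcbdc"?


Input: "ddcbdc"
Checking substrings for palindromes:
  [0:2] "dd" (len 2) => palindrome
Longest palindromic substring: "dd" with length 2

2


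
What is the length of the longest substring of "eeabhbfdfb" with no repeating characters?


Input: "eeabhbfdfb"
Sliding window (track last position of each char):
  Position 0 ('e'): window [0,0] length 1 -- new best
  Position 1 ('e'): repeat (last at 0), move window start to 1
  Position 1 ('e'): window [1,1] length 1
  Position 2 ('a'): window [1,2] length 2 -- new best
  Position 3 ('b'): window [1,3] length 3 -- new best
  Position 4 ('h'): window [1,4] length 4 -- new best
  Position 5 ('b'): repeat (last at 3), move window start to 4
  Position 5 ('b'): window [4,5] length 2
  Position 6 ('f'): window [4,6] length 3
  Position 7 ('d'): window [4,7] length 4
  Position 8 ('f'): repeat (last at 6), move window start to 7
  Position 8 ('f'): window [7,8] length 2
  Position 9 ('b'): window [7,9] length 3
Longest substring with no repeats: "eabh" with length 4

4


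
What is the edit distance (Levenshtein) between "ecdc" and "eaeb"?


Computing edit distance: "ecdc" -> "eaeb"
DP table:
           e    a    e    b
      0    1    2    3    4
  e   1    0    1    2    3
  c   2    1    1    2    3
  d   3    2    2    2    3
  c   4    3    3    3    3
Edit distance = dp[4][4] = 3

3


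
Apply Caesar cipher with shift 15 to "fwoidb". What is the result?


Caesar cipher: shift "fwoidb" by 15
  'f' (pos 5) + 15 = pos 20 = 'u'
  'w' (pos 22) + 15 = pos 11 = 'l'
  'o' (pos 14) + 15 = pos 3 = 'd'
  'i' (pos 8) + 15 = pos 23 = 'x'
  'd' (pos 3) + 15 = pos 18 = 's'
  'b' (pos 1) + 15 = pos 16 = 'q'
Result: uldxsq

uldxsq


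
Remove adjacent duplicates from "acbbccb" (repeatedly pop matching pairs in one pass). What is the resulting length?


Input: acbbccb
Stack-based adjacent duplicate removal:
  Read 'a': push. Stack: a
  Read 'c': push. Stack: ac
  Read 'b': push. Stack: acb
  Read 'b': matches stack top 'b' => pop. Stack: ac
  Read 'c': matches stack top 'c' => pop. Stack: a
  Read 'c': push. Stack: ac
  Read 'b': push. Stack: acb
Final stack: "acb" (length 3)

3


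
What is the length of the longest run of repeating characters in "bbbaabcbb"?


Input: "bbbaabcbb"
Scanning for longest run:
  Position 1 ('b'): continues run of 'b', length=2
  Position 2 ('b'): continues run of 'b', length=3
  Position 3 ('a'): new char, reset run to 1
  Position 4 ('a'): continues run of 'a', length=2
  Position 5 ('b'): new char, reset run to 1
  Position 6 ('c'): new char, reset run to 1
  Position 7 ('b'): new char, reset run to 1
  Position 8 ('b'): continues run of 'b', length=2
Longest run: 'b' with length 3

3


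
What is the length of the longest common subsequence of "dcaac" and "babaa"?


LCS of "dcaac" and "babaa"
DP table:
           b    a    b    a    a
      0    0    0    0    0    0
  d   0    0    0    0    0    0
  c   0    0    0    0    0    0
  a   0    0    1    1    1    1
  a   0    0    1    1    2    2
  c   0    0    1    1    2    2
LCS length = dp[5][5] = 2

2


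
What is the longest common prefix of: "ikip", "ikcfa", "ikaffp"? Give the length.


Words: ikip, ikcfa, ikaffp
  Position 0: all 'i' => match
  Position 1: all 'k' => match
  Position 2: ('i', 'c', 'a') => mismatch, stop
LCP = "ik" (length 2)

2


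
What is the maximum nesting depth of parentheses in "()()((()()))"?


Input: "()()((()()))"
Tracking depth:
  Position 0 '(': depth becomes 1
  Position 1 ')': depth becomes 0
  Position 2 '(': depth becomes 1
  Position 3 ')': depth becomes 0
  Position 4 '(': depth becomes 1
  Position 5 '(': depth becomes 2
  Position 6 '(': depth becomes 3
  Position 7 ')': depth becomes 2
  Position 8 '(': depth becomes 3
  Position 9 ')': depth becomes 2
  Position 10 ')': depth becomes 1
  Position 11 ')': depth becomes 0
Maximum depth reached: 3

3


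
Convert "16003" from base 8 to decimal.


Input: "16003" in base 8
Positional expansion:
  Digit '1' (value 1) x 8^4 = 4096
  Digit '6' (value 6) x 8^3 = 3072
  Digit '0' (value 0) x 8^2 = 0
  Digit '0' (value 0) x 8^1 = 0
  Digit '3' (value 3) x 8^0 = 3
Sum = 7171

7171


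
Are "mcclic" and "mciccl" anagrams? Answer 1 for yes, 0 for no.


Strings: "mcclic", "mciccl"
Sorted first:  cccilm
Sorted second: cccilm
Sorted forms match => anagrams

1


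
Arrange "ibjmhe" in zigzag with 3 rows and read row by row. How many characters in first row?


Zigzag "ibjmhe" into 3 rows:
Placing characters:
  'i' => row 0
  'b' => row 1
  'j' => row 2
  'm' => row 1
  'h' => row 0
  'e' => row 1
Rows:
  Row 0: "ih"
  Row 1: "bme"
  Row 2: "j"
First row length: 2

2


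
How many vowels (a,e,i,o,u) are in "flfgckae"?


Input: flfgckae
Checking each character:
  'f' at position 0: consonant
  'l' at position 1: consonant
  'f' at position 2: consonant
  'g' at position 3: consonant
  'c' at position 4: consonant
  'k' at position 5: consonant
  'a' at position 6: vowel (running total: 1)
  'e' at position 7: vowel (running total: 2)
Total vowels: 2

2


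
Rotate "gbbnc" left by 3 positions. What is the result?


Input: "gbbnc", rotate left by 3
First 3 characters: "gbb"
Remaining characters: "nc"
Concatenate remaining + first: "nc" + "gbb" = "ncgbb"

ncgbb


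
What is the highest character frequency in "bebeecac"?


Input: bebeecac
Character counts:
  'a': 1
  'b': 2
  'c': 2
  'e': 3
Maximum frequency: 3

3


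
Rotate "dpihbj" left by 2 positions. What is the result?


Input: "dpihbj", rotate left by 2
First 2 characters: "dp"
Remaining characters: "ihbj"
Concatenate remaining + first: "ihbj" + "dp" = "ihbjdp"

ihbjdp


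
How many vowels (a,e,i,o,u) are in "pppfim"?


Input: pppfim
Checking each character:
  'p' at position 0: consonant
  'p' at position 1: consonant
  'p' at position 2: consonant
  'f' at position 3: consonant
  'i' at position 4: vowel (running total: 1)
  'm' at position 5: consonant
Total vowels: 1

1


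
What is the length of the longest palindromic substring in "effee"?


Input: "effee"
Checking substrings for palindromes:
  [0:4] "effe" (len 4) => palindrome
  [1:3] "ff" (len 2) => palindrome
  [3:5] "ee" (len 2) => palindrome
Longest palindromic substring: "effe" with length 4

4


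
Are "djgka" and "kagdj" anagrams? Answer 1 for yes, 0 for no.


Strings: "djgka", "kagdj"
Sorted first:  adgjk
Sorted second: adgjk
Sorted forms match => anagrams

1


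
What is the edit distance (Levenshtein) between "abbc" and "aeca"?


Computing edit distance: "abbc" -> "aeca"
DP table:
           a    e    c    a
      0    1    2    3    4
  a   1    0    1    2    3
  b   2    1    1    2    3
  b   3    2    2    2    3
  c   4    3    3    2    3
Edit distance = dp[4][4] = 3

3


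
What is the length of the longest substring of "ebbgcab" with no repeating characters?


Input: "ebbgcab"
Sliding window (track last position of each char):
  Position 0 ('e'): window [0,0] length 1 -- new best
  Position 1 ('b'): window [0,1] length 2 -- new best
  Position 2 ('b'): repeat (last at 1), move window start to 2
  Position 2 ('b'): window [2,2] length 1
  Position 3 ('g'): window [2,3] length 2
  Position 4 ('c'): window [2,4] length 3 -- new best
  Position 5 ('a'): window [2,5] length 4 -- new best
  Position 6 ('b'): repeat (last at 2), move window start to 3
  Position 6 ('b'): window [3,6] length 4
Longest substring with no repeats: "bgca" with length 4

4


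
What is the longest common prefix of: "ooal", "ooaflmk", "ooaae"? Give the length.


Words: ooal, ooaflmk, ooaae
  Position 0: all 'o' => match
  Position 1: all 'o' => match
  Position 2: all 'a' => match
  Position 3: ('l', 'f', 'a') => mismatch, stop
LCP = "ooa" (length 3)

3


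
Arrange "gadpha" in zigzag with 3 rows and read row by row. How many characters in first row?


Zigzag "gadpha" into 3 rows:
Placing characters:
  'g' => row 0
  'a' => row 1
  'd' => row 2
  'p' => row 1
  'h' => row 0
  'a' => row 1
Rows:
  Row 0: "gh"
  Row 1: "apa"
  Row 2: "d"
First row length: 2

2


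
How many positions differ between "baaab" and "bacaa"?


Comparing "baaab" and "bacaa" position by position:
  Position 0: 'b' vs 'b' => same
  Position 1: 'a' vs 'a' => same
  Position 2: 'a' vs 'c' => DIFFER
  Position 3: 'a' vs 'a' => same
  Position 4: 'b' vs 'a' => DIFFER
Positions that differ: 2

2


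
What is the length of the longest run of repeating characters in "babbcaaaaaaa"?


Input: "babbcaaaaaaa"
Scanning for longest run:
  Position 1 ('a'): new char, reset run to 1
  Position 2 ('b'): new char, reset run to 1
  Position 3 ('b'): continues run of 'b', length=2
  Position 4 ('c'): new char, reset run to 1
  Position 5 ('a'): new char, reset run to 1
  Position 6 ('a'): continues run of 'a', length=2
  Position 7 ('a'): continues run of 'a', length=3
  Position 8 ('a'): continues run of 'a', length=4
  Position 9 ('a'): continues run of 'a', length=5
  Position 10 ('a'): continues run of 'a', length=6
  Position 11 ('a'): continues run of 'a', length=7
Longest run: 'a' with length 7

7


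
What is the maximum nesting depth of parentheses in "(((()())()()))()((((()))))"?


Input: "(((()())()()))()((((()))))"
Tracking depth:
  Position 0 '(': depth becomes 1
  Position 1 '(': depth becomes 2
  Position 2 '(': depth becomes 3
  Position 3 '(': depth becomes 4
  Position 4 ')': depth becomes 3
  Position 5 '(': depth becomes 4
  Position 6 ')': depth becomes 3
  Position 7 ')': depth becomes 2
  Position 8 '(': depth becomes 3
  Position 9 ')': depth becomes 2
  Position 10 '(': depth becomes 3
  Position 11 ')': depth becomes 2
  Position 12 ')': depth becomes 1
  Position 13 ')': depth becomes 0
  Position 14 '(': depth becomes 1
  Position 15 ')': depth becomes 0
  Position 16 '(': depth becomes 1
  Position 17 '(': depth becomes 2
  Position 18 '(': depth becomes 3
  Position 19 '(': depth becomes 4
  Position 20 '(': depth becomes 5
  Position 21 ')': depth becomes 4
  Position 22 ')': depth becomes 3
  Position 23 ')': depth becomes 2
  Position 24 ')': depth becomes 1
  Position 25 ')': depth becomes 0
Maximum depth reached: 5

5


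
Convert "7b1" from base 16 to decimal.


Input: "7b1" in base 16
Positional expansion:
  Digit '7' (value 7) x 16^2 = 1792
  Digit 'b' (value 11) x 16^1 = 176
  Digit '1' (value 1) x 16^0 = 1
Sum = 1969

1969


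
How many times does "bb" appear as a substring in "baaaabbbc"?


Searching for "bb" in "baaaabbbc"
Scanning each position:
  Position 0: "ba" => no
  Position 1: "aa" => no
  Position 2: "aa" => no
  Position 3: "aa" => no
  Position 4: "ab" => no
  Position 5: "bb" => MATCH
  Position 6: "bb" => MATCH
  Position 7: "bc" => no
Total occurrences: 2

2


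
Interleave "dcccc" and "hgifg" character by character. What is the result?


Interleaving "dcccc" and "hgifg":
  Position 0: 'd' from first, 'h' from second => "dh"
  Position 1: 'c' from first, 'g' from second => "cg"
  Position 2: 'c' from first, 'i' from second => "ci"
  Position 3: 'c' from first, 'f' from second => "cf"
  Position 4: 'c' from first, 'g' from second => "cg"
Result: dhcgcicfcg

dhcgcicfcg


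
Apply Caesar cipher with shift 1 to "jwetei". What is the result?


Caesar cipher: shift "jwetei" by 1
  'j' (pos 9) + 1 = pos 10 = 'k'
  'w' (pos 22) + 1 = pos 23 = 'x'
  'e' (pos 4) + 1 = pos 5 = 'f'
  't' (pos 19) + 1 = pos 20 = 'u'
  'e' (pos 4) + 1 = pos 5 = 'f'
  'i' (pos 8) + 1 = pos 9 = 'j'
Result: kxfufj

kxfufj


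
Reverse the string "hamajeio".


Input: hamajeio
Reading characters right to left:
  Position 7: 'o'
  Position 6: 'i'
  Position 5: 'e'
  Position 4: 'j'
  Position 3: 'a'
  Position 2: 'm'
  Position 1: 'a'
  Position 0: 'h'
Reversed: oiejamah

oiejamah


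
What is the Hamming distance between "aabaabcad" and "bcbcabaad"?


Comparing "aabaabcad" and "bcbcabaad" position by position:
  Position 0: 'a' vs 'b' => differ
  Position 1: 'a' vs 'c' => differ
  Position 2: 'b' vs 'b' => same
  Position 3: 'a' vs 'c' => differ
  Position 4: 'a' vs 'a' => same
  Position 5: 'b' vs 'b' => same
  Position 6: 'c' vs 'a' => differ
  Position 7: 'a' vs 'a' => same
  Position 8: 'd' vs 'd' => same
Total differences (Hamming distance): 4

4


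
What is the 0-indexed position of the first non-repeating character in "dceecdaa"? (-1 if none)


Input: dceecdaa
Character frequencies:
  'a': 2
  'c': 2
  'd': 2
  'e': 2
Scanning left to right for freq == 1:
  Position 0 ('d'): freq=2, skip
  Position 1 ('c'): freq=2, skip
  Position 2 ('e'): freq=2, skip
  Position 3 ('e'): freq=2, skip
  Position 4 ('c'): freq=2, skip
  Position 5 ('d'): freq=2, skip
  Position 6 ('a'): freq=2, skip
  Position 7 ('a'): freq=2, skip
  No unique character found => answer = -1

-1


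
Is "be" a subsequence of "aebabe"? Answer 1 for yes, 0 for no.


Check if "be" is a subsequence of "aebabe"
Greedy scan:
  Position 0 ('a'): no match needed
  Position 1 ('e'): no match needed
  Position 2 ('b'): matches sub[0] = 'b'
  Position 3 ('a'): no match needed
  Position 4 ('b'): no match needed
  Position 5 ('e'): matches sub[1] = 'e'
All 2 characters matched => is a subsequence

1


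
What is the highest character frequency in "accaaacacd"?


Input: accaaacacd
Character counts:
  'a': 5
  'c': 4
  'd': 1
Maximum frequency: 5

5


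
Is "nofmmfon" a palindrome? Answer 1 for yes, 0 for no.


Input: nofmmfon
Reversed: nofmmfon
  Compare pos 0 ('n') with pos 7 ('n'): match
  Compare pos 1 ('o') with pos 6 ('o'): match
  Compare pos 2 ('f') with pos 5 ('f'): match
  Compare pos 3 ('m') with pos 4 ('m'): match
Result: palindrome

1


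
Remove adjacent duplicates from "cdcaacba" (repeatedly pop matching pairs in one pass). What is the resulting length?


Input: cdcaacba
Stack-based adjacent duplicate removal:
  Read 'c': push. Stack: c
  Read 'd': push. Stack: cd
  Read 'c': push. Stack: cdc
  Read 'a': push. Stack: cdca
  Read 'a': matches stack top 'a' => pop. Stack: cdc
  Read 'c': matches stack top 'c' => pop. Stack: cd
  Read 'b': push. Stack: cdb
  Read 'a': push. Stack: cdba
Final stack: "cdba" (length 4)

4


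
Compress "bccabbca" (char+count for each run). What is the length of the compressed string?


Input: bccabbca
Runs:
  'b' x 1 => "b1"
  'c' x 2 => "c2"
  'a' x 1 => "a1"
  'b' x 2 => "b2"
  'c' x 1 => "c1"
  'a' x 1 => "a1"
Compressed: "b1c2a1b2c1a1"
Compressed length: 12

12


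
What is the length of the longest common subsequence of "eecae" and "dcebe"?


LCS of "eecae" and "dcebe"
DP table:
           d    c    e    b    e
      0    0    0    0    0    0
  e   0    0    0    1    1    1
  e   0    0    0    1    1    2
  c   0    0    1    1    1    2
  a   0    0    1    1    1    2
  e   0    0    1    2    2    2
LCS length = dp[5][5] = 2

2


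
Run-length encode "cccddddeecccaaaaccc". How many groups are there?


Input: cccddddeecccaaaaccc
Scanning for consecutive runs:
  Group 1: 'c' x 3 (positions 0-2)
  Group 2: 'd' x 4 (positions 3-6)
  Group 3: 'e' x 2 (positions 7-8)
  Group 4: 'c' x 3 (positions 9-11)
  Group 5: 'a' x 4 (positions 12-15)
  Group 6: 'c' x 3 (positions 16-18)
Total groups: 6

6


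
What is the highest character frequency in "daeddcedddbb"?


Input: daeddcedddbb
Character counts:
  'a': 1
  'b': 2
  'c': 1
  'd': 6
  'e': 2
Maximum frequency: 6

6


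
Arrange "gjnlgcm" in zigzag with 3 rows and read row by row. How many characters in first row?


Zigzag "gjnlgcm" into 3 rows:
Placing characters:
  'g' => row 0
  'j' => row 1
  'n' => row 2
  'l' => row 1
  'g' => row 0
  'c' => row 1
  'm' => row 2
Rows:
  Row 0: "gg"
  Row 1: "jlc"
  Row 2: "nm"
First row length: 2

2


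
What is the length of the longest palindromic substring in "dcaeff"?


Input: "dcaeff"
Checking substrings for palindromes:
  [4:6] "ff" (len 2) => palindrome
Longest palindromic substring: "ff" with length 2

2


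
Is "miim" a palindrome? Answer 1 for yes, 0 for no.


Input: miim
Reversed: miim
  Compare pos 0 ('m') with pos 3 ('m'): match
  Compare pos 1 ('i') with pos 2 ('i'): match
Result: palindrome

1


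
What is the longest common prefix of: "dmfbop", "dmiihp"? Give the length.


Words: dmfbop, dmiihp
  Position 0: all 'd' => match
  Position 1: all 'm' => match
  Position 2: ('f', 'i') => mismatch, stop
LCP = "dm" (length 2)

2


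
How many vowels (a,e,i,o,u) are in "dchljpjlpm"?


Input: dchljpjlpm
Checking each character:
  'd' at position 0: consonant
  'c' at position 1: consonant
  'h' at position 2: consonant
  'l' at position 3: consonant
  'j' at position 4: consonant
  'p' at position 5: consonant
  'j' at position 6: consonant
  'l' at position 7: consonant
  'p' at position 8: consonant
  'm' at position 9: consonant
Total vowels: 0

0


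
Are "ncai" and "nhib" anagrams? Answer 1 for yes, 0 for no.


Strings: "ncai", "nhib"
Sorted first:  acin
Sorted second: bhin
Differ at position 0: 'a' vs 'b' => not anagrams

0


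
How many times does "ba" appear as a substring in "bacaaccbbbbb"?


Searching for "ba" in "bacaaccbbbbb"
Scanning each position:
  Position 0: "ba" => MATCH
  Position 1: "ac" => no
  Position 2: "ca" => no
  Position 3: "aa" => no
  Position 4: "ac" => no
  Position 5: "cc" => no
  Position 6: "cb" => no
  Position 7: "bb" => no
  Position 8: "bb" => no
  Position 9: "bb" => no
  Position 10: "bb" => no
Total occurrences: 1

1


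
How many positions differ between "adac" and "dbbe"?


Comparing "adac" and "dbbe" position by position:
  Position 0: 'a' vs 'd' => DIFFER
  Position 1: 'd' vs 'b' => DIFFER
  Position 2: 'a' vs 'b' => DIFFER
  Position 3: 'c' vs 'e' => DIFFER
Positions that differ: 4

4


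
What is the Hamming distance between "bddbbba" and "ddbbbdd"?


Comparing "bddbbba" and "ddbbbdd" position by position:
  Position 0: 'b' vs 'd' => differ
  Position 1: 'd' vs 'd' => same
  Position 2: 'd' vs 'b' => differ
  Position 3: 'b' vs 'b' => same
  Position 4: 'b' vs 'b' => same
  Position 5: 'b' vs 'd' => differ
  Position 6: 'a' vs 'd' => differ
Total differences (Hamming distance): 4

4


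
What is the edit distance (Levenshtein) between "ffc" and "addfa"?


Computing edit distance: "ffc" -> "addfa"
DP table:
           a    d    d    f    a
      0    1    2    3    4    5
  f   1    1    2    3    3    4
  f   2    2    2    3    3    4
  c   3    3    3    3    4    4
Edit distance = dp[3][5] = 4

4


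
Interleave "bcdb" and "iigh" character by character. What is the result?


Interleaving "bcdb" and "iigh":
  Position 0: 'b' from first, 'i' from second => "bi"
  Position 1: 'c' from first, 'i' from second => "ci"
  Position 2: 'd' from first, 'g' from second => "dg"
  Position 3: 'b' from first, 'h' from second => "bh"
Result: bicidgbh

bicidgbh


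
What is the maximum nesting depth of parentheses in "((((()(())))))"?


Input: "((((()(())))))"
Tracking depth:
  Position 0 '(': depth becomes 1
  Position 1 '(': depth becomes 2
  Position 2 '(': depth becomes 3
  Position 3 '(': depth becomes 4
  Position 4 '(': depth becomes 5
  Position 5 ')': depth becomes 4
  Position 6 '(': depth becomes 5
  Position 7 '(': depth becomes 6
  Position 8 ')': depth becomes 5
  Position 9 ')': depth becomes 4
  Position 10 ')': depth becomes 3
  Position 11 ')': depth becomes 2
  Position 12 ')': depth becomes 1
  Position 13 ')': depth becomes 0
Maximum depth reached: 6

6


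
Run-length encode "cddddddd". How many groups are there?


Input: cddddddd
Scanning for consecutive runs:
  Group 1: 'c' x 1 (positions 0-0)
  Group 2: 'd' x 7 (positions 1-7)
Total groups: 2

2


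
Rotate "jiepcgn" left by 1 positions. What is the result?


Input: "jiepcgn", rotate left by 1
First 1 characters: "j"
Remaining characters: "iepcgn"
Concatenate remaining + first: "iepcgn" + "j" = "iepcgnj"

iepcgnj


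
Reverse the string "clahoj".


Input: clahoj
Reading characters right to left:
  Position 5: 'j'
  Position 4: 'o'
  Position 3: 'h'
  Position 2: 'a'
  Position 1: 'l'
  Position 0: 'c'
Reversed: johalc

johalc


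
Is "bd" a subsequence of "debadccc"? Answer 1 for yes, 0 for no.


Check if "bd" is a subsequence of "debadccc"
Greedy scan:
  Position 0 ('d'): no match needed
  Position 1 ('e'): no match needed
  Position 2 ('b'): matches sub[0] = 'b'
  Position 3 ('a'): no match needed
  Position 4 ('d'): matches sub[1] = 'd'
  Position 5 ('c'): no match needed
  Position 6 ('c'): no match needed
  Position 7 ('c'): no match needed
All 2 characters matched => is a subsequence

1


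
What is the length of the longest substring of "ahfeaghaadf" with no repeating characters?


Input: "ahfeaghaadf"
Sliding window (track last position of each char):
  Position 0 ('a'): window [0,0] length 1 -- new best
  Position 1 ('h'): window [0,1] length 2 -- new best
  Position 2 ('f'): window [0,2] length 3 -- new best
  Position 3 ('e'): window [0,3] length 4 -- new best
  Position 4 ('a'): repeat (last at 0), move window start to 1
  Position 4 ('a'): window [1,4] length 4
  Position 5 ('g'): window [1,5] length 5 -- new best
  Position 6 ('h'): repeat (last at 1), move window start to 2
  Position 6 ('h'): window [2,6] length 5
  Position 7 ('a'): repeat (last at 4), move window start to 5
  Position 7 ('a'): window [5,7] length 3
  Position 8 ('a'): repeat (last at 7), move window start to 8
  Position 8 ('a'): window [8,8] length 1
  Position 9 ('d'): window [8,9] length 2
  Position 10 ('f'): window [8,10] length 3
Longest substring with no repeats: "hfeag" with length 5

5


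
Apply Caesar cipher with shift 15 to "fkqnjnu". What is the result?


Caesar cipher: shift "fkqnjnu" by 15
  'f' (pos 5) + 15 = pos 20 = 'u'
  'k' (pos 10) + 15 = pos 25 = 'z'
  'q' (pos 16) + 15 = pos 5 = 'f'
  'n' (pos 13) + 15 = pos 2 = 'c'
  'j' (pos 9) + 15 = pos 24 = 'y'
  'n' (pos 13) + 15 = pos 2 = 'c'
  'u' (pos 20) + 15 = pos 9 = 'j'
Result: uzfcycj

uzfcycj


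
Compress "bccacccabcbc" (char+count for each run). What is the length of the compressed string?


Input: bccacccabcbc
Runs:
  'b' x 1 => "b1"
  'c' x 2 => "c2"
  'a' x 1 => "a1"
  'c' x 3 => "c3"
  'a' x 1 => "a1"
  'b' x 1 => "b1"
  'c' x 1 => "c1"
  'b' x 1 => "b1"
  'c' x 1 => "c1"
Compressed: "b1c2a1c3a1b1c1b1c1"
Compressed length: 18

18


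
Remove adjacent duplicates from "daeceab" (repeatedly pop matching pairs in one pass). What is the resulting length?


Input: daeceab
Stack-based adjacent duplicate removal:
  Read 'd': push. Stack: d
  Read 'a': push. Stack: da
  Read 'e': push. Stack: dae
  Read 'c': push. Stack: daec
  Read 'e': push. Stack: daece
  Read 'a': push. Stack: daecea
  Read 'b': push. Stack: daeceab
Final stack: "daeceab" (length 7)

7


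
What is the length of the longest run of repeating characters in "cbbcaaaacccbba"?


Input: "cbbcaaaacccbba"
Scanning for longest run:
  Position 1 ('b'): new char, reset run to 1
  Position 2 ('b'): continues run of 'b', length=2
  Position 3 ('c'): new char, reset run to 1
  Position 4 ('a'): new char, reset run to 1
  Position 5 ('a'): continues run of 'a', length=2
  Position 6 ('a'): continues run of 'a', length=3
  Position 7 ('a'): continues run of 'a', length=4
  Position 8 ('c'): new char, reset run to 1
  Position 9 ('c'): continues run of 'c', length=2
  Position 10 ('c'): continues run of 'c', length=3
  Position 11 ('b'): new char, reset run to 1
  Position 12 ('b'): continues run of 'b', length=2
  Position 13 ('a'): new char, reset run to 1
Longest run: 'a' with length 4

4


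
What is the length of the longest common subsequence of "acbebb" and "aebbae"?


LCS of "acbebb" and "aebbae"
DP table:
           a    e    b    b    a    e
      0    0    0    0    0    0    0
  a   0    1    1    1    1    1    1
  c   0    1    1    1    1    1    1
  b   0    1    1    2    2    2    2
  e   0    1    2    2    2    2    3
  b   0    1    2    3    3    3    3
  b   0    1    2    3    4    4    4
LCS length = dp[6][6] = 4

4


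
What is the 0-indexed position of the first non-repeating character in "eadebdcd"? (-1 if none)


Input: eadebdcd
Character frequencies:
  'a': 1
  'b': 1
  'c': 1
  'd': 3
  'e': 2
Scanning left to right for freq == 1:
  Position 0 ('e'): freq=2, skip
  Position 1 ('a'): unique! => answer = 1

1


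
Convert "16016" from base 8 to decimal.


Input: "16016" in base 8
Positional expansion:
  Digit '1' (value 1) x 8^4 = 4096
  Digit '6' (value 6) x 8^3 = 3072
  Digit '0' (value 0) x 8^2 = 0
  Digit '1' (value 1) x 8^1 = 8
  Digit '6' (value 6) x 8^0 = 6
Sum = 7182

7182


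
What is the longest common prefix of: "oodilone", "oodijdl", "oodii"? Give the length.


Words: oodilone, oodijdl, oodii
  Position 0: all 'o' => match
  Position 1: all 'o' => match
  Position 2: all 'd' => match
  Position 3: all 'i' => match
  Position 4: ('l', 'j', 'i') => mismatch, stop
LCP = "oodi" (length 4)

4


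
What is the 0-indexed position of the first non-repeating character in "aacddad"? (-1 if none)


Input: aacddad
Character frequencies:
  'a': 3
  'c': 1
  'd': 3
Scanning left to right for freq == 1:
  Position 0 ('a'): freq=3, skip
  Position 1 ('a'): freq=3, skip
  Position 2 ('c'): unique! => answer = 2

2


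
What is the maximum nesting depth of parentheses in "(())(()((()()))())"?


Input: "(())(()((()()))())"
Tracking depth:
  Position 0 '(': depth becomes 1
  Position 1 '(': depth becomes 2
  Position 2 ')': depth becomes 1
  Position 3 ')': depth becomes 0
  Position 4 '(': depth becomes 1
  Position 5 '(': depth becomes 2
  Position 6 ')': depth becomes 1
  Position 7 '(': depth becomes 2
  Position 8 '(': depth becomes 3
  Position 9 '(': depth becomes 4
  Position 10 ')': depth becomes 3
  Position 11 '(': depth becomes 4
  Position 12 ')': depth becomes 3
  Position 13 ')': depth becomes 2
  Position 14 ')': depth becomes 1
  Position 15 '(': depth becomes 2
  Position 16 ')': depth becomes 1
  Position 17 ')': depth becomes 0
Maximum depth reached: 4

4


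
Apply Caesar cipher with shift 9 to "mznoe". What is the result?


Caesar cipher: shift "mznoe" by 9
  'm' (pos 12) + 9 = pos 21 = 'v'
  'z' (pos 25) + 9 = pos 8 = 'i'
  'n' (pos 13) + 9 = pos 22 = 'w'
  'o' (pos 14) + 9 = pos 23 = 'x'
  'e' (pos 4) + 9 = pos 13 = 'n'
Result: viwxn

viwxn


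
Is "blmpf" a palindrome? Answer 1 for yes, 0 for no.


Input: blmpf
Reversed: fpmlb
  Compare pos 0 ('b') with pos 4 ('f'): MISMATCH
  Compare pos 1 ('l') with pos 3 ('p'): MISMATCH
Result: not a palindrome

0


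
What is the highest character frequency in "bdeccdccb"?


Input: bdeccdccb
Character counts:
  'b': 2
  'c': 4
  'd': 2
  'e': 1
Maximum frequency: 4

4


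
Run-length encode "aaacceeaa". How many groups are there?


Input: aaacceeaa
Scanning for consecutive runs:
  Group 1: 'a' x 3 (positions 0-2)
  Group 2: 'c' x 2 (positions 3-4)
  Group 3: 'e' x 2 (positions 5-6)
  Group 4: 'a' x 2 (positions 7-8)
Total groups: 4

4


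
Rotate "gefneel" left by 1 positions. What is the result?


Input: "gefneel", rotate left by 1
First 1 characters: "g"
Remaining characters: "efneel"
Concatenate remaining + first: "efneel" + "g" = "efneelg"

efneelg


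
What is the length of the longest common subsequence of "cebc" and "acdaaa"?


LCS of "cebc" and "acdaaa"
DP table:
           a    c    d    a    a    a
      0    0    0    0    0    0    0
  c   0    0    1    1    1    1    1
  e   0    0    1    1    1    1    1
  b   0    0    1    1    1    1    1
  c   0    0    1    1    1    1    1
LCS length = dp[4][6] = 1

1


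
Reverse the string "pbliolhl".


Input: pbliolhl
Reading characters right to left:
  Position 7: 'l'
  Position 6: 'h'
  Position 5: 'l'
  Position 4: 'o'
  Position 3: 'i'
  Position 2: 'l'
  Position 1: 'b'
  Position 0: 'p'
Reversed: lhloilbp

lhloilbp


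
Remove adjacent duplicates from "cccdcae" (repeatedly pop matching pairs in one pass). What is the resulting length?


Input: cccdcae
Stack-based adjacent duplicate removal:
  Read 'c': push. Stack: c
  Read 'c': matches stack top 'c' => pop. Stack: (empty)
  Read 'c': push. Stack: c
  Read 'd': push. Stack: cd
  Read 'c': push. Stack: cdc
  Read 'a': push. Stack: cdca
  Read 'e': push. Stack: cdcae
Final stack: "cdcae" (length 5)

5


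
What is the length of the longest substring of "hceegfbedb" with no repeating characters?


Input: "hceegfbedb"
Sliding window (track last position of each char):
  Position 0 ('h'): window [0,0] length 1 -- new best
  Position 1 ('c'): window [0,1] length 2 -- new best
  Position 2 ('e'): window [0,2] length 3 -- new best
  Position 3 ('e'): repeat (last at 2), move window start to 3
  Position 3 ('e'): window [3,3] length 1
  Position 4 ('g'): window [3,4] length 2
  Position 5 ('f'): window [3,5] length 3
  Position 6 ('b'): window [3,6] length 4 -- new best
  Position 7 ('e'): repeat (last at 3), move window start to 4
  Position 7 ('e'): window [4,7] length 4
  Position 8 ('d'): window [4,8] length 5 -- new best
  Position 9 ('b'): repeat (last at 6), move window start to 7
  Position 9 ('b'): window [7,9] length 3
Longest substring with no repeats: "gfbed" with length 5

5


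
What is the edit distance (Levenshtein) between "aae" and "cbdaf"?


Computing edit distance: "aae" -> "cbdaf"
DP table:
           c    b    d    a    f
      0    1    2    3    4    5
  a   1    1    2    3    3    4
  a   2    2    2    3    3    4
  e   3    3    3    3    4    4
Edit distance = dp[3][5] = 4

4


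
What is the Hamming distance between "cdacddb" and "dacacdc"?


Comparing "cdacddb" and "dacacdc" position by position:
  Position 0: 'c' vs 'd' => differ
  Position 1: 'd' vs 'a' => differ
  Position 2: 'a' vs 'c' => differ
  Position 3: 'c' vs 'a' => differ
  Position 4: 'd' vs 'c' => differ
  Position 5: 'd' vs 'd' => same
  Position 6: 'b' vs 'c' => differ
Total differences (Hamming distance): 6

6


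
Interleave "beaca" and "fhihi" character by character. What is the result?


Interleaving "beaca" and "fhihi":
  Position 0: 'b' from first, 'f' from second => "bf"
  Position 1: 'e' from first, 'h' from second => "eh"
  Position 2: 'a' from first, 'i' from second => "ai"
  Position 3: 'c' from first, 'h' from second => "ch"
  Position 4: 'a' from first, 'i' from second => "ai"
Result: bfehaichai

bfehaichai


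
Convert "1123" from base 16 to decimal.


Input: "1123" in base 16
Positional expansion:
  Digit '1' (value 1) x 16^3 = 4096
  Digit '1' (value 1) x 16^2 = 256
  Digit '2' (value 2) x 16^1 = 32
  Digit '3' (value 3) x 16^0 = 3
Sum = 4387

4387


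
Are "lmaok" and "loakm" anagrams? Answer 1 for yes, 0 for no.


Strings: "lmaok", "loakm"
Sorted first:  aklmo
Sorted second: aklmo
Sorted forms match => anagrams

1


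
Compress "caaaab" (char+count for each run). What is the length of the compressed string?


Input: caaaab
Runs:
  'c' x 1 => "c1"
  'a' x 4 => "a4"
  'b' x 1 => "b1"
Compressed: "c1a4b1"
Compressed length: 6

6


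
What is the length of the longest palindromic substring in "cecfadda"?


Input: "cecfadda"
Checking substrings for palindromes:
  [4:8] "adda" (len 4) => palindrome
  [0:3] "cec" (len 3) => palindrome
  [5:7] "dd" (len 2) => palindrome
Longest palindromic substring: "adda" with length 4

4


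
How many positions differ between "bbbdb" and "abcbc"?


Comparing "bbbdb" and "abcbc" position by position:
  Position 0: 'b' vs 'a' => DIFFER
  Position 1: 'b' vs 'b' => same
  Position 2: 'b' vs 'c' => DIFFER
  Position 3: 'd' vs 'b' => DIFFER
  Position 4: 'b' vs 'c' => DIFFER
Positions that differ: 4

4


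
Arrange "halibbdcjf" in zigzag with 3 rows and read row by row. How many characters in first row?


Zigzag "halibbdcjf" into 3 rows:
Placing characters:
  'h' => row 0
  'a' => row 1
  'l' => row 2
  'i' => row 1
  'b' => row 0
  'b' => row 1
  'd' => row 2
  'c' => row 1
  'j' => row 0
  'f' => row 1
Rows:
  Row 0: "hbj"
  Row 1: "aibcf"
  Row 2: "ld"
First row length: 3

3


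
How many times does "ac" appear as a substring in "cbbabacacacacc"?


Searching for "ac" in "cbbabacacacacc"
Scanning each position:
  Position 0: "cb" => no
  Position 1: "bb" => no
  Position 2: "ba" => no
  Position 3: "ab" => no
  Position 4: "ba" => no
  Position 5: "ac" => MATCH
  Position 6: "ca" => no
  Position 7: "ac" => MATCH
  Position 8: "ca" => no
  Position 9: "ac" => MATCH
  Position 10: "ca" => no
  Position 11: "ac" => MATCH
  Position 12: "cc" => no
Total occurrences: 4

4


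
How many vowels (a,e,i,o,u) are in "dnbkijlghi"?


Input: dnbkijlghi
Checking each character:
  'd' at position 0: consonant
  'n' at position 1: consonant
  'b' at position 2: consonant
  'k' at position 3: consonant
  'i' at position 4: vowel (running total: 1)
  'j' at position 5: consonant
  'l' at position 6: consonant
  'g' at position 7: consonant
  'h' at position 8: consonant
  'i' at position 9: vowel (running total: 2)
Total vowels: 2

2


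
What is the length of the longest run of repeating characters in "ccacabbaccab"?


Input: "ccacabbaccab"
Scanning for longest run:
  Position 1 ('c'): continues run of 'c', length=2
  Position 2 ('a'): new char, reset run to 1
  Position 3 ('c'): new char, reset run to 1
  Position 4 ('a'): new char, reset run to 1
  Position 5 ('b'): new char, reset run to 1
  Position 6 ('b'): continues run of 'b', length=2
  Position 7 ('a'): new char, reset run to 1
  Position 8 ('c'): new char, reset run to 1
  Position 9 ('c'): continues run of 'c', length=2
  Position 10 ('a'): new char, reset run to 1
  Position 11 ('b'): new char, reset run to 1
Longest run: 'c' with length 2

2


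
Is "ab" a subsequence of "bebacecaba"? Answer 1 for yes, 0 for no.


Check if "ab" is a subsequence of "bebacecaba"
Greedy scan:
  Position 0 ('b'): no match needed
  Position 1 ('e'): no match needed
  Position 2 ('b'): no match needed
  Position 3 ('a'): matches sub[0] = 'a'
  Position 4 ('c'): no match needed
  Position 5 ('e'): no match needed
  Position 6 ('c'): no match needed
  Position 7 ('a'): no match needed
  Position 8 ('b'): matches sub[1] = 'b'
  Position 9 ('a'): no match needed
All 2 characters matched => is a subsequence

1


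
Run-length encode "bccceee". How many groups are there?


Input: bccceee
Scanning for consecutive runs:
  Group 1: 'b' x 1 (positions 0-0)
  Group 2: 'c' x 3 (positions 1-3)
  Group 3: 'e' x 3 (positions 4-6)
Total groups: 3

3


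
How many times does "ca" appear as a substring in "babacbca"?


Searching for "ca" in "babacbca"
Scanning each position:
  Position 0: "ba" => no
  Position 1: "ab" => no
  Position 2: "ba" => no
  Position 3: "ac" => no
  Position 4: "cb" => no
  Position 5: "bc" => no
  Position 6: "ca" => MATCH
Total occurrences: 1

1


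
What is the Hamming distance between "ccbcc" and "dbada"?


Comparing "ccbcc" and "dbada" position by position:
  Position 0: 'c' vs 'd' => differ
  Position 1: 'c' vs 'b' => differ
  Position 2: 'b' vs 'a' => differ
  Position 3: 'c' vs 'd' => differ
  Position 4: 'c' vs 'a' => differ
Total differences (Hamming distance): 5

5


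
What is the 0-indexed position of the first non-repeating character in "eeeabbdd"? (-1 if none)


Input: eeeabbdd
Character frequencies:
  'a': 1
  'b': 2
  'd': 2
  'e': 3
Scanning left to right for freq == 1:
  Position 0 ('e'): freq=3, skip
  Position 1 ('e'): freq=3, skip
  Position 2 ('e'): freq=3, skip
  Position 3 ('a'): unique! => answer = 3

3


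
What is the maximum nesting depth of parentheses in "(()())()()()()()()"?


Input: "(()())()()()()()()"
Tracking depth:
  Position 0 '(': depth becomes 1
  Position 1 '(': depth becomes 2
  Position 2 ')': depth becomes 1
  Position 3 '(': depth becomes 2
  Position 4 ')': depth becomes 1
  Position 5 ')': depth becomes 0
  Position 6 '(': depth becomes 1
  Position 7 ')': depth becomes 0
  Position 8 '(': depth becomes 1
  Position 9 ')': depth becomes 0
  Position 10 '(': depth becomes 1
  Position 11 ')': depth becomes 0
  Position 12 '(': depth becomes 1
  Position 13 ')': depth becomes 0
  Position 14 '(': depth becomes 1
  Position 15 ')': depth becomes 0
  Position 16 '(': depth becomes 1
  Position 17 ')': depth becomes 0
Maximum depth reached: 2

2


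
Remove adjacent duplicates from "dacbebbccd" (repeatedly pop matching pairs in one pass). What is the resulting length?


Input: dacbebbccd
Stack-based adjacent duplicate removal:
  Read 'd': push. Stack: d
  Read 'a': push. Stack: da
  Read 'c': push. Stack: dac
  Read 'b': push. Stack: dacb
  Read 'e': push. Stack: dacbe
  Read 'b': push. Stack: dacbeb
  Read 'b': matches stack top 'b' => pop. Stack: dacbe
  Read 'c': push. Stack: dacbec
  Read 'c': matches stack top 'c' => pop. Stack: dacbe
  Read 'd': push. Stack: dacbed
Final stack: "dacbed" (length 6)

6


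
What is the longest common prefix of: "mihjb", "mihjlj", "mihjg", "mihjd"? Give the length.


Words: mihjb, mihjlj, mihjg, mihjd
  Position 0: all 'm' => match
  Position 1: all 'i' => match
  Position 2: all 'h' => match
  Position 3: all 'j' => match
  Position 4: ('b', 'l', 'g', 'd') => mismatch, stop
LCP = "mihj" (length 4)

4


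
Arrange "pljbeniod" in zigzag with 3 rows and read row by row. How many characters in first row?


Zigzag "pljbeniod" into 3 rows:
Placing characters:
  'p' => row 0
  'l' => row 1
  'j' => row 2
  'b' => row 1
  'e' => row 0
  'n' => row 1
  'i' => row 2
  'o' => row 1
  'd' => row 0
Rows:
  Row 0: "ped"
  Row 1: "lbno"
  Row 2: "ji"
First row length: 3

3


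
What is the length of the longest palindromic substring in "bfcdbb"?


Input: "bfcdbb"
Checking substrings for palindromes:
  [4:6] "bb" (len 2) => palindrome
Longest palindromic substring: "bb" with length 2

2


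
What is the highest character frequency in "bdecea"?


Input: bdecea
Character counts:
  'a': 1
  'b': 1
  'c': 1
  'd': 1
  'e': 2
Maximum frequency: 2

2


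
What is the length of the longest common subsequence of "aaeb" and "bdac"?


LCS of "aaeb" and "bdac"
DP table:
           b    d    a    c
      0    0    0    0    0
  a   0    0    0    1    1
  a   0    0    0    1    1
  e   0    0    0    1    1
  b   0    1    1    1    1
LCS length = dp[4][4] = 1

1


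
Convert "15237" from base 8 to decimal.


Input: "15237" in base 8
Positional expansion:
  Digit '1' (value 1) x 8^4 = 4096
  Digit '5' (value 5) x 8^3 = 2560
  Digit '2' (value 2) x 8^2 = 128
  Digit '3' (value 3) x 8^1 = 24
  Digit '7' (value 7) x 8^0 = 7
Sum = 6815

6815


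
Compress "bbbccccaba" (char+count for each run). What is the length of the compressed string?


Input: bbbccccaba
Runs:
  'b' x 3 => "b3"
  'c' x 4 => "c4"
  'a' x 1 => "a1"
  'b' x 1 => "b1"
  'a' x 1 => "a1"
Compressed: "b3c4a1b1a1"
Compressed length: 10

10


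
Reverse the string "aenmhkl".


Input: aenmhkl
Reading characters right to left:
  Position 6: 'l'
  Position 5: 'k'
  Position 4: 'h'
  Position 3: 'm'
  Position 2: 'n'
  Position 1: 'e'
  Position 0: 'a'
Reversed: lkhmnea

lkhmnea


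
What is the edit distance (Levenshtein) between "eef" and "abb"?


Computing edit distance: "eef" -> "abb"
DP table:
           a    b    b
      0    1    2    3
  e   1    1    2    3
  e   2    2    2    3
  f   3    3    3    3
Edit distance = dp[3][3] = 3

3


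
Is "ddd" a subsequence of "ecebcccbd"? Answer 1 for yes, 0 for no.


Check if "ddd" is a subsequence of "ecebcccbd"
Greedy scan:
  Position 0 ('e'): no match needed
  Position 1 ('c'): no match needed
  Position 2 ('e'): no match needed
  Position 3 ('b'): no match needed
  Position 4 ('c'): no match needed
  Position 5 ('c'): no match needed
  Position 6 ('c'): no match needed
  Position 7 ('b'): no match needed
  Position 8 ('d'): matches sub[0] = 'd'
Only matched 1/3 characters => not a subsequence

0


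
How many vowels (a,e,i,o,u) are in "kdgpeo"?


Input: kdgpeo
Checking each character:
  'k' at position 0: consonant
  'd' at position 1: consonant
  'g' at position 2: consonant
  'p' at position 3: consonant
  'e' at position 4: vowel (running total: 1)
  'o' at position 5: vowel (running total: 2)
Total vowels: 2

2
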